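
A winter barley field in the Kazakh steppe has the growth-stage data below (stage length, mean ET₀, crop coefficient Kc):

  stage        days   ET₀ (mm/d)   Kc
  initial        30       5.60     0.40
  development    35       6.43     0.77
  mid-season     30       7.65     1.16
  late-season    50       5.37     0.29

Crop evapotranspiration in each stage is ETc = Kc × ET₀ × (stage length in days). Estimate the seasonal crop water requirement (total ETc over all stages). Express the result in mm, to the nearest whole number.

585 mm

initial: 0.40 × 5.60 × 30 = 67.20 mm
development: 0.77 × 6.43 × 35 = 173.29 mm
mid-season: 1.16 × 7.65 × 30 = 266.22 mm
late-season: 0.29 × 5.37 × 50 = 77.87 mm
Seasonal total = 584.58 mm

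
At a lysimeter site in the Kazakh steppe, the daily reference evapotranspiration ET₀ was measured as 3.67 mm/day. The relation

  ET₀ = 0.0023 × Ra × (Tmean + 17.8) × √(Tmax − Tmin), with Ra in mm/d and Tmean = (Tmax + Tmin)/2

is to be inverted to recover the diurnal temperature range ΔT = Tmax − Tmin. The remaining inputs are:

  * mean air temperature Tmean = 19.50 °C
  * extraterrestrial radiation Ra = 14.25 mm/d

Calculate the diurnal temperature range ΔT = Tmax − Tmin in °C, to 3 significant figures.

√ΔT = ET₀ / [0.0023 × Ra × (Tmean+17.8)] = 3.67 / (0.0023 × 14.25 × 37.30) = 3.0020
ΔT = 3.0020² = 9.012 °C

9.01 °C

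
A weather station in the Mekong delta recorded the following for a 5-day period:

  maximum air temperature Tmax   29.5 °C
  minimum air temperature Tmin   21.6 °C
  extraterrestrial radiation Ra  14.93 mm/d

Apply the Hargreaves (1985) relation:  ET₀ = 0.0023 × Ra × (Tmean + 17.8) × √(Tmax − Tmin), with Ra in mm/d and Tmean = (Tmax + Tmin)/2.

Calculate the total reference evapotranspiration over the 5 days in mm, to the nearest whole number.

21 mm

Tmean = (29.5 + 21.6)/2 = 25.55 °C
ET₀ = 0.0023 × 14.93 × (25.55 + 17.8) × √7.9 = 0.0023 × 14.93 × 43.35 × 2.8107 = 4.1840 mm/d
Over 5 days: 4.1840 × 5 = 20.920 mm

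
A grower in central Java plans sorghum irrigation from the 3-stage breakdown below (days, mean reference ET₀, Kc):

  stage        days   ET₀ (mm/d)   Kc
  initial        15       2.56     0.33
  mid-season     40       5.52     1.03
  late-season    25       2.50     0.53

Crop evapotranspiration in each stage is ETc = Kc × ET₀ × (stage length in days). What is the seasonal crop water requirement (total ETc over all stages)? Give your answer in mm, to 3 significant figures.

initial: 0.33 × 2.56 × 15 = 12.67 mm
mid-season: 1.03 × 5.52 × 40 = 227.42 mm
late-season: 0.53 × 2.50 × 25 = 33.13 mm
Seasonal total = 273.22 mm

273 mm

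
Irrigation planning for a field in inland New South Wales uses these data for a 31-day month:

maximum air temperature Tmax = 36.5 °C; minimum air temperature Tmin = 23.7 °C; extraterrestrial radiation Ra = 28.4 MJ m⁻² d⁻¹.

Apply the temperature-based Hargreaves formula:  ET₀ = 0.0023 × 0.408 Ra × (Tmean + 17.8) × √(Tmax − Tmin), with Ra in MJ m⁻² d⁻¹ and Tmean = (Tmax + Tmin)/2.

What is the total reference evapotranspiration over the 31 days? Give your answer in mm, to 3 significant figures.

142 mm

Tmean = (36.5 + 23.7)/2 = 30.10 °C
0.408 Ra = 0.408 × 28.4 = 11.5872 mm/d equivalent
ET₀ = 0.0023 × 11.5872 × (30.10 + 17.8) × √12.8 = 0.0023 × 11.5872 × 47.90 × 3.5777 = 4.5672 mm/d
Over 31 days: 4.5672 × 31 = 141.583 mm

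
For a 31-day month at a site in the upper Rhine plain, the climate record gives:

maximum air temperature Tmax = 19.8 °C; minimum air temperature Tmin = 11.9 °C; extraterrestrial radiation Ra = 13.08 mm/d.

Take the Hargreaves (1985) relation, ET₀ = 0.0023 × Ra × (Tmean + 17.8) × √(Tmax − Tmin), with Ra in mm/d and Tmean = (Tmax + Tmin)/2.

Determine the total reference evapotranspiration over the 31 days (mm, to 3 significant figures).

88.2 mm

Tmean = (19.8 + 11.9)/2 = 15.85 °C
ET₀ = 0.0023 × 13.08 × (15.85 + 17.8) × √7.9 = 0.0023 × 13.08 × 33.65 × 2.8107 = 2.8453 mm/d
Over 31 days: 2.8453 × 31 = 88.204 mm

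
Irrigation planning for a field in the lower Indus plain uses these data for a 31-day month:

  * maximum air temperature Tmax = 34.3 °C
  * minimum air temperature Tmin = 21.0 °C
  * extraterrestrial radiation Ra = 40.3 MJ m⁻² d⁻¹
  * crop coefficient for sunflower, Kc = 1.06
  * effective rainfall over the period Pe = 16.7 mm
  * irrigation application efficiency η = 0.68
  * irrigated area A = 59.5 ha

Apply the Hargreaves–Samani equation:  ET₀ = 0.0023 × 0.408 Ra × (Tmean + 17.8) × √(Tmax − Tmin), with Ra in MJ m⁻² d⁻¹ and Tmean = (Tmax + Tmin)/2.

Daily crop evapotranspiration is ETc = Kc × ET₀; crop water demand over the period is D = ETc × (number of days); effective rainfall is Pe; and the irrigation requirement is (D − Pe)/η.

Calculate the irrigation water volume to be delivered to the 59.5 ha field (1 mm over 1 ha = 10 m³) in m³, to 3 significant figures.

Tmean = (34.3 + 21.0)/2 = 27.65 °C
0.408 Ra = 0.408 × 40.3 = 16.4424 mm/d equivalent
ET₀ = 0.0023 × 16.4424 × (27.65 + 17.8) × √13.3 = 0.0023 × 16.4424 × 45.45 × 3.6469 = 6.2683 mm/d
ETc = Kc × ET₀ = 1.06 × 6.2683 = 6.6444 mm/d
Crop demand D = ETc × 31 d = 6.6444 × 31 = 205.976 mm
D − Pe = 205.976 − 16.7 = 189.276 mm
Gross irrigation = 189.276 / 0.68 = 278.347 mm
Volume = 278.347 mm × 59.5 ha × 10 = 165616.5 m³

166000 m³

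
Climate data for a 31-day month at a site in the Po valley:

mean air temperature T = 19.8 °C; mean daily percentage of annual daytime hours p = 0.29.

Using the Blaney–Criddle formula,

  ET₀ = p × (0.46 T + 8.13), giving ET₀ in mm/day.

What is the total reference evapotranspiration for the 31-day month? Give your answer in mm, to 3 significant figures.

155 mm

ET₀ = 0.29 × (0.46 × 19.8 + 8.13) = 0.29 × 17.238 = 4.9990 mm/d
Monthly total = 4.9990 × 31 = 154.969 mm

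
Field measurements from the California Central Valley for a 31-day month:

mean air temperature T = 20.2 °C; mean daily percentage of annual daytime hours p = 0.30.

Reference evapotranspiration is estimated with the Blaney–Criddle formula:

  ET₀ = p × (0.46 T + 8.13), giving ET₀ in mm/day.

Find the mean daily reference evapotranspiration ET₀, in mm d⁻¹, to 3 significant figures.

ET₀ = 0.30 × (0.46 × 20.2 + 8.13) = 0.30 × 17.422 = 5.2266 mm/d

5.23 mm d⁻¹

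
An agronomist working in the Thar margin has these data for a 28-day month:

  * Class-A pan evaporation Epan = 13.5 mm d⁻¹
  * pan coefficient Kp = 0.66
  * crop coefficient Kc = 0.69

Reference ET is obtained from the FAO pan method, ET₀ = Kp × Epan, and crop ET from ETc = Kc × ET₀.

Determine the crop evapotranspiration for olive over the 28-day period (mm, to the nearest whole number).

172 mm

ET₀ = 0.66 × 13.5 = 8.9100 mm/d
ETc = Kc × ET₀ = 0.69 × 8.9100 = 6.1479 mm/d
Over 28 days: 6.1479 × 28 = 172.141 mm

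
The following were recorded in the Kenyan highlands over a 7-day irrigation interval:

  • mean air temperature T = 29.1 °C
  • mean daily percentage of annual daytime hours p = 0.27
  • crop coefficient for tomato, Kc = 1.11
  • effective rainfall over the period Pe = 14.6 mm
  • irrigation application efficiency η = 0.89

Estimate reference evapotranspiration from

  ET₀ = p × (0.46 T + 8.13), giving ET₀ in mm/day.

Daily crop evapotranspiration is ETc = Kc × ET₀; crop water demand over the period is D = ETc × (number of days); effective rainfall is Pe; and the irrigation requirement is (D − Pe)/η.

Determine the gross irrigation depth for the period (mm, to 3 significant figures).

ET₀ = 0.27 × (0.46 × 29.1 + 8.13) = 0.27 × 21.516 = 5.8093 mm/d
ETc = Kc × ET₀ = 1.11 × 5.8093 = 6.4483 mm/d
Crop demand D = ETc × 7 d = 6.4483 × 7 = 45.138 mm
D − Pe = 45.138 − 14.6 = 30.538 mm
Gross irrigation = 30.538 / 0.89 = 34.312 mm

34.3 mm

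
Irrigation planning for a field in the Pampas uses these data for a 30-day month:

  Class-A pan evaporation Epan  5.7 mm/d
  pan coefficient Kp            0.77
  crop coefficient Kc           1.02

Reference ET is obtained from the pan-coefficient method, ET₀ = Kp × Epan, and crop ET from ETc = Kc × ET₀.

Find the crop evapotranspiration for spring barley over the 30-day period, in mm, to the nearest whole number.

ET₀ = 0.77 × 5.7 = 4.3890 mm/d
ETc = Kc × ET₀ = 1.02 × 4.3890 = 4.4768 mm/d
Over 30 days: 4.4768 × 30 = 134.304 mm

134 mm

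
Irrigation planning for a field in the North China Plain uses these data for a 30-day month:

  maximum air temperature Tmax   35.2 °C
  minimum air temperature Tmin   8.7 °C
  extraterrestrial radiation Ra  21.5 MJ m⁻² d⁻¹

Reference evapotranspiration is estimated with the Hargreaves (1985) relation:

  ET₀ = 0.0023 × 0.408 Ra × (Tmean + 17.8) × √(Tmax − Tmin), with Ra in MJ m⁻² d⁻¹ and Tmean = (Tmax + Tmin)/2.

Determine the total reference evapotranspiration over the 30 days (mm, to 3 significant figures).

Tmean = (35.2 + 8.7)/2 = 21.95 °C
0.408 Ra = 0.408 × 21.5 = 8.7720 mm/d equivalent
ET₀ = 0.0023 × 8.7720 × (21.95 + 17.8) × √26.5 = 0.0023 × 8.7720 × 39.75 × 5.1478 = 4.1284 mm/d
Over 30 days: 4.1284 × 30 = 123.852 mm

124 mm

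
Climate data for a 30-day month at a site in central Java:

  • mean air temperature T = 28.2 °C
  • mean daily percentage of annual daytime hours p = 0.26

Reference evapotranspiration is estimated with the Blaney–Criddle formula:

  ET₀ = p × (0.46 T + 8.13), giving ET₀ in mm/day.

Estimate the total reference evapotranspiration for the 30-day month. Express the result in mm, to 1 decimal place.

ET₀ = 0.26 × (0.46 × 28.2 + 8.13) = 0.26 × 21.102 = 5.4865 mm/d
Monthly total = 5.4865 × 30 = 164.595 mm

164.6 mm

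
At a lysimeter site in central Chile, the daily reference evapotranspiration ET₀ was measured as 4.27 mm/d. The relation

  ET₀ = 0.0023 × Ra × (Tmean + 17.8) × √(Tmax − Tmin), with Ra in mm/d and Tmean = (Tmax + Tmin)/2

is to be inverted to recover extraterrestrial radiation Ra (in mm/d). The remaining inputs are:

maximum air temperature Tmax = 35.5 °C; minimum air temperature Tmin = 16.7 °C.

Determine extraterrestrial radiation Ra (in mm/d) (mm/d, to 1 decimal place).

9.8 mm/d

Tmean = 26.10 °C; √ΔT = 4.3359
Ra = ET₀ / [0.0023 × (Tmean+17.8) × √ΔT] = 4.27 / (0.0023 × 43.90 × 4.3359) = 9.753 mm/d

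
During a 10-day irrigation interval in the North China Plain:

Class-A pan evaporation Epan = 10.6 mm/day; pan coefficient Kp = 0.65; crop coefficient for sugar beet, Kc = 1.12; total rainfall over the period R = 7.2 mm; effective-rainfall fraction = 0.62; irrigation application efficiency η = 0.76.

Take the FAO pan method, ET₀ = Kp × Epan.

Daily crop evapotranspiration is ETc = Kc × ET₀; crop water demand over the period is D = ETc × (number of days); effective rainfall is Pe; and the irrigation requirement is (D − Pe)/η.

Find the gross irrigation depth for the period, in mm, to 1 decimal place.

95.7 mm

ET₀ = 0.65 × 10.6 = 6.8900 mm/d
ETc = Kc × ET₀ = 1.12 × 6.8900 = 7.7168 mm/d
Crop demand D = ETc × 10 d = 7.7168 × 10 = 77.168 mm
Pe = 0.62 × 7.2 = 4.464 mm
D − Pe = 77.168 − 4.464 = 72.704 mm
Gross irrigation = 72.704 / 0.76 = 95.663 mm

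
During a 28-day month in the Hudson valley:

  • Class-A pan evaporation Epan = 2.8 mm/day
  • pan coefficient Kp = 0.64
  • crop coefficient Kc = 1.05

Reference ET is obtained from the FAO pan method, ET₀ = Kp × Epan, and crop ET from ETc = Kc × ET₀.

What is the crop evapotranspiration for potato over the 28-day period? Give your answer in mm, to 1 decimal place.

ET₀ = 0.64 × 2.8 = 1.7920 mm/d
ETc = Kc × ET₀ = 1.05 × 1.7920 = 1.8816 mm/d
Over 28 days: 1.8816 × 28 = 52.685 mm

52.7 mm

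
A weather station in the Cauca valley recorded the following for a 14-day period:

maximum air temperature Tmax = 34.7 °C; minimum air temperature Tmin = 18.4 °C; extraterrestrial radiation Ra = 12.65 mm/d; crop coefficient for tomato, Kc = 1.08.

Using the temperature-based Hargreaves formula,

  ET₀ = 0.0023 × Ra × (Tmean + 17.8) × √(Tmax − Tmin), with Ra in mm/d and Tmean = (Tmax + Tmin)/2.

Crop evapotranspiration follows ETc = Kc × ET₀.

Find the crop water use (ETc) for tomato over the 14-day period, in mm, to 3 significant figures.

Tmean = (34.7 + 18.4)/2 = 26.55 °C
ET₀ = 0.0023 × 12.65 × (26.55 + 17.8) × √16.3 = 0.0023 × 12.65 × 44.35 × 4.0373 = 5.2096 mm/d
ETc = Kc × ET₀ = 1.08 × 5.2096 = 5.6264 mm/d
Over 14 days: 5.6264 × 14 = 78.770 mm

78.8 mm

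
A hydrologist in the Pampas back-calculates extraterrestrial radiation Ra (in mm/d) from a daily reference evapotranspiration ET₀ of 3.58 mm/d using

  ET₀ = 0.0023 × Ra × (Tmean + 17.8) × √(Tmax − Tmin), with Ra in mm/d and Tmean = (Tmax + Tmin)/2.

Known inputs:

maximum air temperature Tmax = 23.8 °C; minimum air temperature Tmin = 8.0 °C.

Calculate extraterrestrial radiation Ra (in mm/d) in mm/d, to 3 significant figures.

Tmean = 15.90 °C; √ΔT = 3.9749
Ra = ET₀ / [0.0023 × (Tmean+17.8) × √ΔT] = 3.58 / (0.0023 × 33.70 × 3.9749) = 11.620 mm/d

11.6 mm/d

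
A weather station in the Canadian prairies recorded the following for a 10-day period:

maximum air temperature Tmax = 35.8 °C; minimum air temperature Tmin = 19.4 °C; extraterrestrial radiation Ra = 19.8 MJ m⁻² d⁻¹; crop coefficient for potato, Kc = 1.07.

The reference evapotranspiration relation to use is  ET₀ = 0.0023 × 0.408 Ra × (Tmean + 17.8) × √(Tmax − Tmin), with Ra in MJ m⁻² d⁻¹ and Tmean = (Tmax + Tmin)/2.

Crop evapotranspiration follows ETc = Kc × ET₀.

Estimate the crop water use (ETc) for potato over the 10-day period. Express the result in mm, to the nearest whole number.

37 mm

Tmean = (35.8 + 19.4)/2 = 27.60 °C
0.408 Ra = 0.408 × 19.8 = 8.0784 mm/d equivalent
ET₀ = 0.0023 × 8.0784 × (27.60 + 17.8) × √16.4 = 0.0023 × 8.0784 × 45.40 × 4.0497 = 3.4161 mm/d
ETc = Kc × ET₀ = 1.07 × 3.4161 = 3.6552 mm/d
Over 10 days: 3.6552 × 10 = 36.552 mm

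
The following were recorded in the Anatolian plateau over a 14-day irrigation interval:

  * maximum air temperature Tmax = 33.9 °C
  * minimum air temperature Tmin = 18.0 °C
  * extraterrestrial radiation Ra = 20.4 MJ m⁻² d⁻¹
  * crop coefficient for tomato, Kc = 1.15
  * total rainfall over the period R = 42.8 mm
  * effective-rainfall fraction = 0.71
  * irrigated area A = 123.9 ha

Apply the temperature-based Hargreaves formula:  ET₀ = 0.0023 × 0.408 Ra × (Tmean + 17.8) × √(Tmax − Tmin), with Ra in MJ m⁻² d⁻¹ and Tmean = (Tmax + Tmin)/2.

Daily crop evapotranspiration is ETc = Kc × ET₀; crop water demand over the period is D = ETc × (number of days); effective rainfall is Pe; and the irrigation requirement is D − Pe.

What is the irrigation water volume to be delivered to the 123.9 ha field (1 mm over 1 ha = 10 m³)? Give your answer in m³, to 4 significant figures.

Tmean = (33.9 + 18.0)/2 = 25.95 °C
0.408 Ra = 0.408 × 20.4 = 8.3232 mm/d equivalent
ET₀ = 0.0023 × 8.3232 × (25.95 + 17.8) × √15.9 = 0.0023 × 8.3232 × 43.75 × 3.9875 = 3.3396 mm/d
ETc = Kc × ET₀ = 1.15 × 3.3396 = 3.8405 mm/d
Crop demand D = ETc × 14 d = 3.8405 × 14 = 53.767 mm
Pe = 0.71 × 42.8 = 30.388 mm
D − Pe = 53.767 − 30.388 = 23.379 mm
Volume = 23.379 mm × 123.9 ha × 10 = 28966.6 m³

28970 m³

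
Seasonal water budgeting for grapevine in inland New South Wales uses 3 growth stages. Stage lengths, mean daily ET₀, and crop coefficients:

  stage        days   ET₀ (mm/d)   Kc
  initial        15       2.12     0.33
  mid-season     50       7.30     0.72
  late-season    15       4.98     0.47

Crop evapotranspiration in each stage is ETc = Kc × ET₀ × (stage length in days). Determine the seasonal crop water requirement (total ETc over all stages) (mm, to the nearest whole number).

308 mm

initial: 0.33 × 2.12 × 15 = 10.49 mm
mid-season: 0.72 × 7.30 × 50 = 262.80 mm
late-season: 0.47 × 4.98 × 15 = 35.11 mm
Seasonal total = 308.40 mm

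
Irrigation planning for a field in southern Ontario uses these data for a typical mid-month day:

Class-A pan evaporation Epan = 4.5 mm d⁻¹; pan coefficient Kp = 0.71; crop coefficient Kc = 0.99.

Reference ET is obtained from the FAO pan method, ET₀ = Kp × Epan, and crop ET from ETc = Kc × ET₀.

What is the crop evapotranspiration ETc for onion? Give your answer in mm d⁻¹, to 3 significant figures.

3.16 mm d⁻¹

ET₀ = 0.71 × 4.5 = 3.1950 mm/d
ETc = Kc × ET₀ = 0.99 × 3.1950 = 3.1631 mm/d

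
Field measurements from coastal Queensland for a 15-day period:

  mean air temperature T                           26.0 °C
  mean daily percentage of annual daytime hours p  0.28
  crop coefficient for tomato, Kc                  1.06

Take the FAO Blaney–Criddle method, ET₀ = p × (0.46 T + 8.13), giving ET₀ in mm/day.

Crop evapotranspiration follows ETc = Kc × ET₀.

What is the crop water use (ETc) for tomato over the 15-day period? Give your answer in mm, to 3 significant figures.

89.4 mm

ET₀ = 0.28 × (0.46 × 26.0 + 8.13) = 0.28 × 20.090 = 5.6252 mm/d
ETc = Kc × ET₀ = 1.06 × 5.6252 = 5.9627 mm/d
Over 15 days: 5.9627 × 15 = 89.441 mm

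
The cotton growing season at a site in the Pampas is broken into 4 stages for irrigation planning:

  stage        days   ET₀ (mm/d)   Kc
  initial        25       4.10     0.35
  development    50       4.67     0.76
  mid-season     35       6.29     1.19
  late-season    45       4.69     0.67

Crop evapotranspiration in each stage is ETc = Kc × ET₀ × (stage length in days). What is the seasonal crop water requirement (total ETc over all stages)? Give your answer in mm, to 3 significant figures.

617 mm

initial: 0.35 × 4.10 × 25 = 35.88 mm
development: 0.76 × 4.67 × 50 = 177.46 mm
mid-season: 1.19 × 6.29 × 35 = 261.98 mm
late-season: 0.67 × 4.69 × 45 = 141.40 mm
Seasonal total = 616.72 mm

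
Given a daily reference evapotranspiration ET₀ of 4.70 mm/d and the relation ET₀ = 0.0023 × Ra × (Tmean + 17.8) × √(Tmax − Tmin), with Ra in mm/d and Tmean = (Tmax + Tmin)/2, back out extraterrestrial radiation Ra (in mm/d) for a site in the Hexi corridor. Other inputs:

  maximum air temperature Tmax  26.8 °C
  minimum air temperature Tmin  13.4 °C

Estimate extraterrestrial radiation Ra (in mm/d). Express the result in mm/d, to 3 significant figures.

Tmean = 20.10 °C; √ΔT = 3.6606
Ra = ET₀ / [0.0023 × (Tmean+17.8) × √ΔT] = 4.70 / (0.0023 × 37.90 × 3.6606) = 14.729 mm/d

14.7 mm/d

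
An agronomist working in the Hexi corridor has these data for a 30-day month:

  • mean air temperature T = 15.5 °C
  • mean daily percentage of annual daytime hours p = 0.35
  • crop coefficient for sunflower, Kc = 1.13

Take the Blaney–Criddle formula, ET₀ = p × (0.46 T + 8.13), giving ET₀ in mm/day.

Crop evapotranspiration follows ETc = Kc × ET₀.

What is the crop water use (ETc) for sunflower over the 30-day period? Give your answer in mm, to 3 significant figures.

181 mm

ET₀ = 0.35 × (0.46 × 15.5 + 8.13) = 0.35 × 15.260 = 5.3410 mm/d
ETc = Kc × ET₀ = 1.13 × 5.3410 = 6.0353 mm/d
Over 30 days: 6.0353 × 30 = 181.059 mm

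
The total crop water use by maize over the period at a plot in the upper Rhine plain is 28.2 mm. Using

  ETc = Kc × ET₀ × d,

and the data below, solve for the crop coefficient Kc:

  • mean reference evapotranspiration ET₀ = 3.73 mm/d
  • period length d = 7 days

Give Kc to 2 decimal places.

1.08

ETc = Kc × ET₀ × d  ⇒  Kc = ETc / (ET₀ × d)
Kc = 28.2 / (3.73 × 7) = 28.2 / 26.11 = 1.0800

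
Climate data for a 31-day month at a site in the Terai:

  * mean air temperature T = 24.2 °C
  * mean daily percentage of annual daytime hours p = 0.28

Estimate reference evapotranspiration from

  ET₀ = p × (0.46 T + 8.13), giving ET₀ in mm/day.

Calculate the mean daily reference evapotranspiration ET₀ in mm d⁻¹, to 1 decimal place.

ET₀ = 0.28 × (0.46 × 24.2 + 8.13) = 0.28 × 19.262 = 5.3934 mm/d

5.4 mm d⁻¹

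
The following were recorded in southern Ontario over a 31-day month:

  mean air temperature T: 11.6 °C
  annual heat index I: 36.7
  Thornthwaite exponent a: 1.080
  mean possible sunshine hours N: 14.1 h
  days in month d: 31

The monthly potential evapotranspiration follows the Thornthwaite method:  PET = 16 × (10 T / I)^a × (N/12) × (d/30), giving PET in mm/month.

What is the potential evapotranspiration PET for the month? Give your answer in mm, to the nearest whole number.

10T/I = 10 × 11.6 / 36.7 = 3.1608
(10T/I)^a = 3.1608^1.080 = 3.4656
Uncorrected PET = 16 × 3.4656 = 55.450 mm
Correction = (N/12)(d/30) = (14.1/12)(31/30) = 1.2142
PET = 55.450 × 1.2142 = 67.327 mm/month

67 mm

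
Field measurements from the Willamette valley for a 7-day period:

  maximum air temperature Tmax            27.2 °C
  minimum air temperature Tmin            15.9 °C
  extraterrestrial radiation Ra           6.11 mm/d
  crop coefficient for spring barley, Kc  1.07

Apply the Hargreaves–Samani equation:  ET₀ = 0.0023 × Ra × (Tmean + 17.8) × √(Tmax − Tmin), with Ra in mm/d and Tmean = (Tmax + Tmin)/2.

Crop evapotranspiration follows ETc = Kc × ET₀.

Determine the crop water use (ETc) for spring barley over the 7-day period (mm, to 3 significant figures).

13.9 mm

Tmean = (27.2 + 15.9)/2 = 21.55 °C
ET₀ = 0.0023 × 6.11 × (21.55 + 17.8) × √11.3 = 0.0023 × 6.11 × 39.35 × 3.3615 = 1.8589 mm/d
ETc = Kc × ET₀ = 1.07 × 1.8589 = 1.9890 mm/d
Over 7 days: 1.9890 × 7 = 13.923 mm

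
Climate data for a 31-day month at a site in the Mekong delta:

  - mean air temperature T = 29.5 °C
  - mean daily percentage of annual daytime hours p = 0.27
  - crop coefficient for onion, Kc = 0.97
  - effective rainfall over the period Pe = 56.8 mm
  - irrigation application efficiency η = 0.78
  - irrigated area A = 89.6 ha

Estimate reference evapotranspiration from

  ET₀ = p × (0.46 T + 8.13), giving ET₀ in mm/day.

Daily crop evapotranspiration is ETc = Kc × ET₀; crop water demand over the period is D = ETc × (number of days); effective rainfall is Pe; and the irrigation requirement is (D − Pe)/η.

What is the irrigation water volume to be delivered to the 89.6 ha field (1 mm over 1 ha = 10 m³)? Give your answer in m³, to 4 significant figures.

137100 m³

ET₀ = 0.27 × (0.46 × 29.5 + 8.13) = 0.27 × 21.700 = 5.8590 mm/d
ETc = Kc × ET₀ = 0.97 × 5.8590 = 5.6832 mm/d
Crop demand D = ETc × 31 d = 5.6832 × 31 = 176.179 mm
D − Pe = 176.179 − 56.8 = 119.379 mm
Gross irrigation = 119.379 / 0.78 = 153.050 mm
Volume = 153.050 mm × 89.6 ha × 10 = 137132.8 m³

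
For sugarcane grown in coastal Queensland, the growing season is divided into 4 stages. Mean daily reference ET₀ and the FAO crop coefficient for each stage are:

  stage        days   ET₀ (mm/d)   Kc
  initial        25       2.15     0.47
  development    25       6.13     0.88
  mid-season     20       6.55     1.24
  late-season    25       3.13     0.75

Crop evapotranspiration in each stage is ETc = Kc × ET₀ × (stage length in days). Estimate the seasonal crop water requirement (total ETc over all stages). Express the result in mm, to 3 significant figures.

initial: 0.47 × 2.15 × 25 = 25.26 mm
development: 0.88 × 6.13 × 25 = 134.86 mm
mid-season: 1.24 × 6.55 × 20 = 162.44 mm
late-season: 0.75 × 3.13 × 25 = 58.69 mm
Seasonal total = 381.25 mm

381 mm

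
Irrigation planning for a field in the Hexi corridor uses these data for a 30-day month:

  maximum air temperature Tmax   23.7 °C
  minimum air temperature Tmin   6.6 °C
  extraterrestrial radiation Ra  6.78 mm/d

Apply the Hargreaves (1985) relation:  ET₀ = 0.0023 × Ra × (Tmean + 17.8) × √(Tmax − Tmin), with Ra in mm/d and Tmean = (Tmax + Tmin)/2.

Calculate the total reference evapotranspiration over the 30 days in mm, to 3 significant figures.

63.7 mm

Tmean = (23.7 + 6.6)/2 = 15.15 °C
ET₀ = 0.0023 × 6.78 × (15.15 + 17.8) × √17.1 = 0.0023 × 6.78 × 32.95 × 4.1352 = 2.1248 mm/d
Over 30 days: 2.1248 × 30 = 63.744 mm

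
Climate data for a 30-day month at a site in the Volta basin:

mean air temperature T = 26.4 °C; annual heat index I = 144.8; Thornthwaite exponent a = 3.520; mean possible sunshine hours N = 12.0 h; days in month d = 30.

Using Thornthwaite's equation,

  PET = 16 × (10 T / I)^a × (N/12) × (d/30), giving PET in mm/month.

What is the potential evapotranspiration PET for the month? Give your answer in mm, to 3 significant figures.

10T/I = 10 × 26.4 / 144.8 = 1.8232
(10T/I)^a = 1.8232^3.520 = 8.2820
Uncorrected PET = 16 × 8.2820 = 132.512 mm
Correction = (N/12)(d/30) = (12.0/12)(30/30) = 1.0000
PET = 132.512 × 1.0000 = 132.512 mm/month

133 mm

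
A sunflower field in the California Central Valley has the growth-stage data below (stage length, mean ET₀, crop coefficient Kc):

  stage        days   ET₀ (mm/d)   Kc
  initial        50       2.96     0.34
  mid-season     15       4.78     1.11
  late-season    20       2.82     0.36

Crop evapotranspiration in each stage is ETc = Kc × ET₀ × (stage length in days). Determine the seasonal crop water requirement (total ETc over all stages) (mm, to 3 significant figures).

initial: 0.34 × 2.96 × 50 = 50.32 mm
mid-season: 1.11 × 4.78 × 15 = 79.59 mm
late-season: 0.36 × 2.82 × 20 = 20.30 mm
Seasonal total = 150.21 mm

150 mm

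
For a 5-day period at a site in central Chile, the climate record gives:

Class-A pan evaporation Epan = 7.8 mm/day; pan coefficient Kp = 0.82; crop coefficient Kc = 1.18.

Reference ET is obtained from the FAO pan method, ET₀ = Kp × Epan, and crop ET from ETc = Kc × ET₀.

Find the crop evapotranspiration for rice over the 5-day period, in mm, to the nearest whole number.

38 mm

ET₀ = 0.82 × 7.8 = 6.3960 mm/d
ETc = Kc × ET₀ = 1.18 × 6.3960 = 7.5473 mm/d
Over 5 days: 7.5473 × 5 = 37.737 mm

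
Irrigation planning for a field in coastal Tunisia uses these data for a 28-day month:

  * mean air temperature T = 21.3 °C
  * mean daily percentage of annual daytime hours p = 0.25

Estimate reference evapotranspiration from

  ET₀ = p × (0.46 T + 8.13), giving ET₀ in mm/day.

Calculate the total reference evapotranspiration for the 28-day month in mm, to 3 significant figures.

125 mm

ET₀ = 0.25 × (0.46 × 21.3 + 8.13) = 0.25 × 17.928 = 4.4820 mm/d
Monthly total = 4.4820 × 28 = 125.496 mm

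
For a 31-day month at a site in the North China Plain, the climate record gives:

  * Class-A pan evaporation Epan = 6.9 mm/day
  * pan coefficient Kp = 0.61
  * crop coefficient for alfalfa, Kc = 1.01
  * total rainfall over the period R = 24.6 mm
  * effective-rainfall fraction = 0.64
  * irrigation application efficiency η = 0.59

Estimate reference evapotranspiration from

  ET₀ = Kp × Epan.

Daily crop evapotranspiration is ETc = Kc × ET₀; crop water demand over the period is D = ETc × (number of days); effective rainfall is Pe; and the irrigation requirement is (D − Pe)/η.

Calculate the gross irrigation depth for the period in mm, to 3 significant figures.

197 mm

ET₀ = 0.61 × 6.9 = 4.2090 mm/d
ETc = Kc × ET₀ = 1.01 × 4.2090 = 4.2511 mm/d
Crop demand D = ETc × 31 d = 4.2511 × 31 = 131.784 mm
Pe = 0.64 × 24.6 = 15.744 mm
D − Pe = 131.784 − 15.744 = 116.040 mm
Gross irrigation = 116.040 / 0.59 = 196.678 mm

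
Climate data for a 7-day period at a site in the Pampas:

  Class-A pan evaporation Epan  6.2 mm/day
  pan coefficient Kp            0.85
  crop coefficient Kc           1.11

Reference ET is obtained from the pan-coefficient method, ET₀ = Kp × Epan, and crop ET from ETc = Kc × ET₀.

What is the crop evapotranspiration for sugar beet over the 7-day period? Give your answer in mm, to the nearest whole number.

ET₀ = 0.85 × 6.2 = 5.2700 mm/d
ETc = Kc × ET₀ = 1.11 × 5.2700 = 5.8497 mm/d
Over 7 days: 5.8497 × 7 = 40.948 mm

41 mm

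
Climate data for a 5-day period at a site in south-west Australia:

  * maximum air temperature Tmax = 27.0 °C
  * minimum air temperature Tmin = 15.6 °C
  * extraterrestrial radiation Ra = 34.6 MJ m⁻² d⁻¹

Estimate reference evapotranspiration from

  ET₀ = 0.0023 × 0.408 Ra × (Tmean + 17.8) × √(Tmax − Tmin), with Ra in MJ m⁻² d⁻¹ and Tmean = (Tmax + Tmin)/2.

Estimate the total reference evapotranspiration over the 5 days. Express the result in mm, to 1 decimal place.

Tmean = (27.0 + 15.6)/2 = 21.30 °C
0.408 Ra = 0.408 × 34.6 = 14.1168 mm/d equivalent
ET₀ = 0.0023 × 14.1168 × (21.30 + 17.8) × √11.4 = 0.0023 × 14.1168 × 39.10 × 3.3764 = 4.2864 mm/d
Over 5 days: 4.2864 × 5 = 21.432 mm

21.4 mm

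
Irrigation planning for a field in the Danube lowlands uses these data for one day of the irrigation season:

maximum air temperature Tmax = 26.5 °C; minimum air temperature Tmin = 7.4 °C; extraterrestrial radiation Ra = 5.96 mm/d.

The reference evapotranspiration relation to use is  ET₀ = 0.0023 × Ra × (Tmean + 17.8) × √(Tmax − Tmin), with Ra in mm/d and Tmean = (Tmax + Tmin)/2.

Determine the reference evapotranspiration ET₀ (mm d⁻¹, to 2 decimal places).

Tmean = (26.5 + 7.4)/2 = 16.95 °C
ET₀ = 0.0023 × 5.96 × (16.95 + 17.8) × √19.1 = 0.0023 × 5.96 × 34.75 × 4.3704 = 2.0819 mm/d

2.08 mm d⁻¹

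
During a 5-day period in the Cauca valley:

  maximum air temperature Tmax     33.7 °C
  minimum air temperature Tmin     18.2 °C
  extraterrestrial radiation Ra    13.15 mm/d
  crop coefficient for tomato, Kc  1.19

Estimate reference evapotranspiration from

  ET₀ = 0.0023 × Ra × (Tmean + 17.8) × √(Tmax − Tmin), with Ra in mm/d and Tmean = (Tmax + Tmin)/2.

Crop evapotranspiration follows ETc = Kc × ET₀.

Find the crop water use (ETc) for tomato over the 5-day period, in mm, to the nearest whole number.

Tmean = (33.7 + 18.2)/2 = 25.95 °C
ET₀ = 0.0023 × 13.15 × (25.95 + 17.8) × √15.5 = 0.0023 × 13.15 × 43.75 × 3.9370 = 5.2095 mm/d
ETc = Kc × ET₀ = 1.19 × 5.2095 = 6.1993 mm/d
Over 5 days: 6.1993 × 5 = 30.997 mm

31 mm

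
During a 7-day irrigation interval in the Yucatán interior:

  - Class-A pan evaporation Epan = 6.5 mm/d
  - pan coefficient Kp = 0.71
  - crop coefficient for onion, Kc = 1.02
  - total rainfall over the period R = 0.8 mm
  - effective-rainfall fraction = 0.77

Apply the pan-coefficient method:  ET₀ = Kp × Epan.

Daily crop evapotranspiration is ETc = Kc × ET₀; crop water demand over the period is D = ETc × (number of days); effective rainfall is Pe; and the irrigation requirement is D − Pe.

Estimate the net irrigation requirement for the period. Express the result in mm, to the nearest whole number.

ET₀ = 0.71 × 6.5 = 4.6150 mm/d
ETc = Kc × ET₀ = 1.02 × 4.6150 = 4.7073 mm/d
Crop demand D = ETc × 7 d = 4.7073 × 7 = 32.951 mm
Pe = 0.77 × 0.8 = 0.616 mm
D − Pe = 32.951 − 0.616 = 32.335 mm

32 mm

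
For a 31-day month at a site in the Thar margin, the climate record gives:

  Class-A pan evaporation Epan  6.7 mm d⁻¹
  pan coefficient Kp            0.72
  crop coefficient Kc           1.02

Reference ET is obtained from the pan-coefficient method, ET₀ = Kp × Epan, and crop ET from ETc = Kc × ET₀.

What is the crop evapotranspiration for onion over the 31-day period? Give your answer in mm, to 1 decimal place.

ET₀ = 0.72 × 6.7 = 4.8240 mm/d
ETc = Kc × ET₀ = 1.02 × 4.8240 = 4.9205 mm/d
Over 31 days: 4.9205 × 31 = 152.536 mm

152.5 mm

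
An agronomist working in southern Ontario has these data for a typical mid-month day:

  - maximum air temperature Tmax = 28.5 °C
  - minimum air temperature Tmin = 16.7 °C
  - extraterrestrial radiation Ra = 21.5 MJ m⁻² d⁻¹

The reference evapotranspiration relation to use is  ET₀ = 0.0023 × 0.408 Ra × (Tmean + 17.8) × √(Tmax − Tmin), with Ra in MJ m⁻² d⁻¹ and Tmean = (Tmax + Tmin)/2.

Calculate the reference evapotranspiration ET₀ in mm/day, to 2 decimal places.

Tmean = (28.5 + 16.7)/2 = 22.60 °C
0.408 Ra = 0.408 × 21.5 = 8.7720 mm/d equivalent
ET₀ = 0.0023 × 8.7720 × (22.60 + 17.8) × √11.8 = 0.0023 × 8.7720 × 40.40 × 3.4351 = 2.7999 mm/d

2.80 mm/day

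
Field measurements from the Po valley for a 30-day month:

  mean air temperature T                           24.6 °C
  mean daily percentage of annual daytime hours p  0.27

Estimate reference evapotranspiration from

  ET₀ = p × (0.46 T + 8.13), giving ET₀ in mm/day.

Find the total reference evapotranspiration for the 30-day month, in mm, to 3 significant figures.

158 mm

ET₀ = 0.27 × (0.46 × 24.6 + 8.13) = 0.27 × 19.446 = 5.2504 mm/d
Monthly total = 5.2504 × 30 = 157.512 mm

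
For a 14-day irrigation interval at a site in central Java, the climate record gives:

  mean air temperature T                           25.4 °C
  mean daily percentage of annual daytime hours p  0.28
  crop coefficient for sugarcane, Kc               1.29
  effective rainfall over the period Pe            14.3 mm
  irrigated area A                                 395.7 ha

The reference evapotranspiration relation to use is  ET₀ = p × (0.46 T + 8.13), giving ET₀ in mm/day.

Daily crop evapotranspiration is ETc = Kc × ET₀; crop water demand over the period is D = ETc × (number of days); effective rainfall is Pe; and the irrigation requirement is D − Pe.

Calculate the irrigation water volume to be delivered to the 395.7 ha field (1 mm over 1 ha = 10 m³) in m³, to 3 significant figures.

ET₀ = 0.28 × (0.46 × 25.4 + 8.13) = 0.28 × 19.814 = 5.5479 mm/d
ETc = Kc × ET₀ = 1.29 × 5.5479 = 7.1568 mm/d
Crop demand D = ETc × 14 d = 7.1568 × 14 = 100.195 mm
D − Pe = 100.195 − 14.3 = 85.895 mm
Volume = 85.895 mm × 395.7 ha × 10 = 339886.5 m³

340000 m³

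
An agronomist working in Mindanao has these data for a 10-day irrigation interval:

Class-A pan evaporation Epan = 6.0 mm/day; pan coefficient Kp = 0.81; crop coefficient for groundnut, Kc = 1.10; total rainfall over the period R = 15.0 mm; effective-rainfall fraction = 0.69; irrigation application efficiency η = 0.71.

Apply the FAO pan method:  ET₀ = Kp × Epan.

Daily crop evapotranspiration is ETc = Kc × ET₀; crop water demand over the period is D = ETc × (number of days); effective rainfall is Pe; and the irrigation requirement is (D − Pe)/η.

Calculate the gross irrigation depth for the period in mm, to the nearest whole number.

ET₀ = 0.81 × 6.0 = 4.8600 mm/d
ETc = Kc × ET₀ = 1.10 × 4.8600 = 5.3460 mm/d
Crop demand D = ETc × 10 d = 5.3460 × 10 = 53.460 mm
Pe = 0.69 × 15.0 = 10.350 mm
D − Pe = 53.460 − 10.350 = 43.110 mm
Gross irrigation = 43.110 / 0.71 = 60.718 mm

61 mm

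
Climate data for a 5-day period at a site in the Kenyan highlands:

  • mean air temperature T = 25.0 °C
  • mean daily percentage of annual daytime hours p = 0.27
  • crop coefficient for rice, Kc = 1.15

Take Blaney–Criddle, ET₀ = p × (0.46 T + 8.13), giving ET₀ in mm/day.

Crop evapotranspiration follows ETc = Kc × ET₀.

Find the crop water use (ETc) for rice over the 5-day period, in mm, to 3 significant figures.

ET₀ = 0.27 × (0.46 × 25.0 + 8.13) = 0.27 × 19.630 = 5.3001 mm/d
ETc = Kc × ET₀ = 1.15 × 5.3001 = 6.0951 mm/d
Over 5 days: 6.0951 × 5 = 30.476 mm

30.5 mm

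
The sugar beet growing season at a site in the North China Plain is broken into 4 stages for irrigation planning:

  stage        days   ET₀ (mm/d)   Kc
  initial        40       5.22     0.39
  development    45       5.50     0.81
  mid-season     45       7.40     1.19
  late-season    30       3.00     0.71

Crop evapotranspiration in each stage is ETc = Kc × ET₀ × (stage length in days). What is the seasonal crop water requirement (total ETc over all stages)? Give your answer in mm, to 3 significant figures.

742 mm

initial: 0.39 × 5.22 × 40 = 81.43 mm
development: 0.81 × 5.50 × 45 = 200.48 mm
mid-season: 1.19 × 7.40 × 45 = 396.27 mm
late-season: 0.71 × 3.00 × 30 = 63.90 mm
Seasonal total = 742.08 mm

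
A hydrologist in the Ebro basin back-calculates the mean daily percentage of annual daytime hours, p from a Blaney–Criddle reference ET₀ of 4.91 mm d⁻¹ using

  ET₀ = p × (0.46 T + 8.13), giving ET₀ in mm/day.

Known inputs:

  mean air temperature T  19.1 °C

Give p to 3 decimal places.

p = ET₀ / (0.46 T + 8.13) = 4.91 / (0.46 × 19.1 + 8.13) = 4.91 / 16.916 = 0.2903

0.290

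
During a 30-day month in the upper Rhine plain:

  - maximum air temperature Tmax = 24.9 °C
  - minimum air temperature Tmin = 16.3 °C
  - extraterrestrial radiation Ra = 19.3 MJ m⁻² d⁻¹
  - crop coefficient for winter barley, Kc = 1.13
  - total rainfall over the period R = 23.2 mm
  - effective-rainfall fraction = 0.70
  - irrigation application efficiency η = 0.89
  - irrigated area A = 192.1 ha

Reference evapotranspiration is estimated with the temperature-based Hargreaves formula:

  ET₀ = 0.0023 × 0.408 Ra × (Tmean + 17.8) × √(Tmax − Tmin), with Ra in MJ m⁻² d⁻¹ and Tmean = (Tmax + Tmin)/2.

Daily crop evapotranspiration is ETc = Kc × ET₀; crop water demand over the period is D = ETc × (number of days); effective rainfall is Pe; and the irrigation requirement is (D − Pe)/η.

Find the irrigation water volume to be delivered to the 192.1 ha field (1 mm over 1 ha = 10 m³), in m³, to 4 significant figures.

Tmean = (24.9 + 16.3)/2 = 20.60 °C
0.408 Ra = 0.408 × 19.3 = 7.8744 mm/d equivalent
ET₀ = 0.0023 × 7.8744 × (20.60 + 17.8) × √8.6 = 0.0023 × 7.8744 × 38.40 × 2.9326 = 2.0395 mm/d
ETc = Kc × ET₀ = 1.13 × 2.0395 = 2.3046 mm/d
Crop demand D = ETc × 30 d = 2.3046 × 30 = 69.138 mm
Pe = 0.70 × 23.2 = 16.240 mm
D − Pe = 69.138 − 16.240 = 52.898 mm
Gross irrigation = 52.898 / 0.89 = 59.436 mm
Volume = 59.436 mm × 192.1 ha × 10 = 114176.6 m³

114200 m³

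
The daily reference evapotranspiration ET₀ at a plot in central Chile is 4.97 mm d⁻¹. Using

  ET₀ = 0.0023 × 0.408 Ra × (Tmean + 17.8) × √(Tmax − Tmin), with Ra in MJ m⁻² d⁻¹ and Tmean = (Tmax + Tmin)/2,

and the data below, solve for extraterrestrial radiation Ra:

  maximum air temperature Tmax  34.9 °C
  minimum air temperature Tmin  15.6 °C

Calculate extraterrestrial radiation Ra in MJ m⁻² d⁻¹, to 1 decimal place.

28.0 MJ m⁻² d⁻¹

Tmean = (34.9+15.6)/2 = 25.25 °C; ΔT = 19.3
Ra = ET₀ / [0.0023 × 0.408 × (Tmean+17.8) × √ΔT]
   = 4.97 / (0.0023 × 0.408 × 43.05 × 4.3932) = 28.004 MJ m⁻² d⁻¹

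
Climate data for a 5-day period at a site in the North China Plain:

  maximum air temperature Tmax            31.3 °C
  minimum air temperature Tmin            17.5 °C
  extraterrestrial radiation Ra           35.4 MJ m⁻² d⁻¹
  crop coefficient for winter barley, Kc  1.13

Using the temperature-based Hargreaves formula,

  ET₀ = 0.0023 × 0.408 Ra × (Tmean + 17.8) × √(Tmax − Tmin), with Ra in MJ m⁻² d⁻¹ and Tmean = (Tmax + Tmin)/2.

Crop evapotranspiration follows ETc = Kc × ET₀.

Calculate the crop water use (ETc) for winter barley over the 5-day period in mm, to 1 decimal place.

Tmean = (31.3 + 17.5)/2 = 24.40 °C
0.408 Ra = 0.408 × 35.4 = 14.4432 mm/d equivalent
ET₀ = 0.0023 × 14.4432 × (24.40 + 17.8) × √13.8 = 0.0023 × 14.4432 × 42.20 × 3.7148 = 5.2076 mm/d
ETc = Kc × ET₀ = 1.13 × 5.2076 = 5.8846 mm/d
Over 5 days: 5.8846 × 5 = 29.423 mm

29.4 mm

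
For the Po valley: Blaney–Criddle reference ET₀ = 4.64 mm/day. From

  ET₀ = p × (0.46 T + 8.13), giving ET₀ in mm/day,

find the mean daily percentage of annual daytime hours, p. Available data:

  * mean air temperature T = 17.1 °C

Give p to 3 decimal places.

0.290

p = ET₀ / (0.46 T + 8.13) = 4.64 / (0.46 × 17.1 + 8.13) = 4.64 / 15.996 = 0.2901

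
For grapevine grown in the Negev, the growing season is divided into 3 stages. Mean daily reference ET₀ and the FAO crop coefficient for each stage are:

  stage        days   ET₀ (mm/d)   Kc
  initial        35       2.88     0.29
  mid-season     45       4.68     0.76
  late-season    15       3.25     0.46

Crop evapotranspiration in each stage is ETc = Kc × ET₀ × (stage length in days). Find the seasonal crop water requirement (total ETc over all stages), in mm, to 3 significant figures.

initial: 0.29 × 2.88 × 35 = 29.23 mm
mid-season: 0.76 × 4.68 × 45 = 160.06 mm
late-season: 0.46 × 3.25 × 15 = 22.43 mm
Seasonal total = 211.72 mm

212 mm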